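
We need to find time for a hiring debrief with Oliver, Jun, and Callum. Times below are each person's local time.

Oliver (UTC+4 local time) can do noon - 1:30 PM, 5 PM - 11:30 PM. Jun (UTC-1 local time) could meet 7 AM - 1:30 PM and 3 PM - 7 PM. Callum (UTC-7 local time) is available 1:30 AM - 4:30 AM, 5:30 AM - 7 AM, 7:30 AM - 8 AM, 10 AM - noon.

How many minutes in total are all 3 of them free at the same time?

240

Oliver in UTC: 08:00-09:30, 13:00-19:30 (subtract 4h to convert from UTC+4).
Jun in UTC: 08:00-14:30, 16:00-20:00 (add 1h to convert from UTC-1).
Callum in UTC: 08:30-11:30, 12:30-14:00, 14:30-15:00, 17:00-19:00 (add 7h to convert from UTC-7).
Oliver ∩ Jun: 08:00-09:30, 13:00-14:30, 16:00-19:30.
Oliver ∩ Jun ∩ Callum: 08:30-09:30, 13:00-14:00, 17:00-19:00.
So the common availability across everyone is 08:30-09:30, 13:00-14:00, 17:00-19:00.
Summing the common windows: 60 + 60 + 120 = 240 minutes.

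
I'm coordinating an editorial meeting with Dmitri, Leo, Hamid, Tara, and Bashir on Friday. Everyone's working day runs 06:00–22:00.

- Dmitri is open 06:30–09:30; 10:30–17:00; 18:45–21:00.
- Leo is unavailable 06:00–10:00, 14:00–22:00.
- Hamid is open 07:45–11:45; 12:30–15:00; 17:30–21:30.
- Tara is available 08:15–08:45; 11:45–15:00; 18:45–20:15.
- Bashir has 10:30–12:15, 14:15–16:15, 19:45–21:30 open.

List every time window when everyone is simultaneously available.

none

Dmitri free: 06:30-09:30, 10:30-17:00, 18:45-21:00.
Leo free: 10:00-14:00 (invert busy blocks within the working day).
Hamid free: 07:45-11:45, 12:30-15:00, 17:30-21:30.
Tara free: 08:15-08:45, 11:45-15:00, 18:45-20:15.
Bashir free: 10:30-12:15, 14:15-16:15, 19:45-21:30.
Dmitri ∩ Leo: 10:30-14:00.
Dmitri ∩ Leo ∩ Hamid: 10:30-11:45, 12:30-14:00.
Dmitri ∩ Leo ∩ Hamid ∩ Tara: 12:30-14:00.
Dmitri ∩ Leo ∩ Hamid ∩ Tara ∩ Bashir: ∅.
There is no time when everyone is free.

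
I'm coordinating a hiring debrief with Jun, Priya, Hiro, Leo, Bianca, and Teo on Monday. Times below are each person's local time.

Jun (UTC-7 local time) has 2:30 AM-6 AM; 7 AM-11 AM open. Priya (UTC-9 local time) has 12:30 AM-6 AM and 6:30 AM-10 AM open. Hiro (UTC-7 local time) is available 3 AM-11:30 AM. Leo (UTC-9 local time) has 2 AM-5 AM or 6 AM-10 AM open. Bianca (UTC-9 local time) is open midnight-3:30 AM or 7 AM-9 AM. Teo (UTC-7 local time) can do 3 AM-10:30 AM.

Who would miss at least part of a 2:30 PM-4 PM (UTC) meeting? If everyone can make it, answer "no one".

Jun in UTC: 09:30-13:00, 14:00-18:00 (add 7h to convert from UTC-7).
Priya in UTC: 09:30-15:00, 15:30-19:00 (add 9h to convert from UTC-9).
Hiro in UTC: 10:00-18:30 (add 7h to convert from UTC-7).
Leo in UTC: 11:00-14:00, 15:00-19:00 (add 9h to convert from UTC-9).
Bianca in UTC: 09:00-12:30, 16:00-18:00 (add 9h to convert from UTC-9).
Teo in UTC: 10:00-17:30 (add 7h to convert from UTC-7).
Jun: free for 14:30-16:00. Priya: not fully free for 14:30-16:00. Hiro: free for 14:30-16:00. Leo: not fully free for 14:30-16:00. Bianca: not fully free for 14:30-16:00. Teo: free for 14:30-16:00.

Bianca, Leo, Priya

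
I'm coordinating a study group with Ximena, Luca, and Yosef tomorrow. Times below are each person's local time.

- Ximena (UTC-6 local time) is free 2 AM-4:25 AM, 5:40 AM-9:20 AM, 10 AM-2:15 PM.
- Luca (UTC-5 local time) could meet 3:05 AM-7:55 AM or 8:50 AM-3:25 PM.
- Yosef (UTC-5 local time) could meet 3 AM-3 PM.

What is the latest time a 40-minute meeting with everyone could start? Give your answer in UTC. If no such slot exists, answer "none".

Ximena in UTC: 08:00-10:25, 11:40-15:20, 16:00-20:15 (add 6h to convert from UTC-6).
Luca in UTC: 08:05-12:55, 13:50-20:25 (add 5h to convert from UTC-5).
Yosef in UTC: 08:00-20:00 (add 5h to convert from UTC-5).
Ximena ∩ Luca: 08:05-10:25, 11:40-12:55, 13:50-15:20, 16:00-20:15.
Ximena ∩ Luca ∩ Yosef: 08:05-10:25, 11:40-12:55, 13:50-15:20, 16:00-20:00.
The last common window of at least 40 minutes is 16:00-20:00; a 40-minute meeting can start as late as 19:20 and still end by 20:00.

19:20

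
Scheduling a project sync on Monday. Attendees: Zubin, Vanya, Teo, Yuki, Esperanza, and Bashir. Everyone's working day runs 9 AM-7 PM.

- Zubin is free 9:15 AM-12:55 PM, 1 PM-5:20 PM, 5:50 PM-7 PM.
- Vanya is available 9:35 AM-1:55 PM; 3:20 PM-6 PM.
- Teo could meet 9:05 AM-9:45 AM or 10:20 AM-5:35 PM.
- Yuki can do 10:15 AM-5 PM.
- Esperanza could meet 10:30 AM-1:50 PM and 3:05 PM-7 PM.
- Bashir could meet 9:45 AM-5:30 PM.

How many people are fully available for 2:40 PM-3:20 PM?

4

Zubin, Teo, Yuki, and Bashir can make the full 14:40-15:20 slot — that's 4.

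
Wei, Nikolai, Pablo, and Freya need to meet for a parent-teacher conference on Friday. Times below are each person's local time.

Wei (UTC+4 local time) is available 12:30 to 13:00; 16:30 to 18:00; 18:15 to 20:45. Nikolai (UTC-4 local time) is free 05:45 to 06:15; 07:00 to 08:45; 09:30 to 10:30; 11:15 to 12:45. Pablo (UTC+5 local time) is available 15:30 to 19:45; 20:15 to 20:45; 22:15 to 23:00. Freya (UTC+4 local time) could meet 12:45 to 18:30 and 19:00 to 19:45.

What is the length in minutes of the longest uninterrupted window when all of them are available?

30

Wei in UTC: 08:30-09:00, 12:30-14:00, 14:15-16:45 (subtract 4h to convert from UTC+4).
Nikolai in UTC: 09:45-10:15, 11:00-12:45, 13:30-14:30, 15:15-16:45 (add 4h to convert from UTC-4).
Pablo in UTC: 10:30-14:45, 15:15-15:45, 17:15-18:00 (subtract 5h to convert from UTC+5).
Freya in UTC: 08:45-14:30, 15:00-15:45 (subtract 4h to convert from UTC+4).
Wei ∩ Nikolai: 12:30-12:45, 13:30-14:00, 14:15-14:30, 15:15-16:45.
Wei ∩ Nikolai ∩ Pablo: 12:30-12:45, 13:30-14:00, 14:15-14:30, 15:15-15:45.
Wei ∩ Nikolai ∩ Pablo ∩ Freya: 12:30-12:45, 13:30-14:00, 14:15-14:30, 15:15-15:45.
So the common availability across everyone is 12:30-12:45, 13:30-14:00, 14:15-14:30, 15:15-15:45.
The longest is 13:30-14:00 at 30 minutes.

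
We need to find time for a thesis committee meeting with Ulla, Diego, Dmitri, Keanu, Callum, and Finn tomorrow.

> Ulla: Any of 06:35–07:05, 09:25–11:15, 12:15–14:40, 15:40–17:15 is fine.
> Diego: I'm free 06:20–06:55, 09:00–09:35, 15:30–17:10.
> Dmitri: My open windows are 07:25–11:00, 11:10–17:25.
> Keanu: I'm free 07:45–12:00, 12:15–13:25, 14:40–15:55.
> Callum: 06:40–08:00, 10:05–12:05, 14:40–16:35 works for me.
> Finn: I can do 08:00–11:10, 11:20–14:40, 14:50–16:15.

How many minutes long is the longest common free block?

15

Ulla ∩ Diego: 06:35-06:55, 09:25-09:35, 15:40-17:10.
Ulla ∩ Diego ∩ Dmitri: 09:25-09:35, 15:40-17:10.
Ulla ∩ Diego ∩ Dmitri ∩ Keanu: 09:25-09:35, 15:40-15:55.
Ulla ∩ Diego ∩ Dmitri ∩ Keanu ∩ Callum: 15:40-15:55.
Ulla ∩ Diego ∩ Dmitri ∩ Keanu ∩ Callum ∩ Finn: 15:40-15:55.
The longest is 15:40-15:55 at 15 minutes.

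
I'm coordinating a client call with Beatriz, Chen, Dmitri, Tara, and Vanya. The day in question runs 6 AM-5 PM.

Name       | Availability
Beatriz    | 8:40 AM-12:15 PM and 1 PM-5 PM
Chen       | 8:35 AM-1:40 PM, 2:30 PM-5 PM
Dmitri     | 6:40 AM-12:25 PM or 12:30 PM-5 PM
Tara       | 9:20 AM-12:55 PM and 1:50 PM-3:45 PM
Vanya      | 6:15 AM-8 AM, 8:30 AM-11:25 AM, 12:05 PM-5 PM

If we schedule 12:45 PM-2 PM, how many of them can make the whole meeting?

Dmitri and Vanya can make the full 12:45-14:00 slot — that's 2.

2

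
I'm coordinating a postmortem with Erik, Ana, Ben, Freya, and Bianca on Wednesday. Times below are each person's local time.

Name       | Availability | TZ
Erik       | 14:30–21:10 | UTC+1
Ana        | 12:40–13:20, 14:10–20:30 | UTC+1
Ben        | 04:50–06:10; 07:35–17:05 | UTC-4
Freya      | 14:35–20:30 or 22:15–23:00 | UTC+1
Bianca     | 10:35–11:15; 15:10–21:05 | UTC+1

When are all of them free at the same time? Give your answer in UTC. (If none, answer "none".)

14:10-19:30

Erik in UTC: 13:30-20:10 (subtract 1h to convert from UTC+1).
Ana in UTC: 11:40-12:20, 13:10-19:30 (subtract 1h to convert from UTC+1).
Ben in UTC: 08:50-10:10, 11:35-21:05 (add 4h to convert from UTC-4).
Freya in UTC: 13:35-19:30, 21:15-22:00 (subtract 1h to convert from UTC+1).
Bianca in UTC: 09:35-10:15, 14:10-20:05 (subtract 1h to convert from UTC+1).
Erik ∩ Ana: 13:30-19:30.
Erik ∩ Ana ∩ Ben: 13:30-19:30.
Erik ∩ Ana ∩ Ben ∩ Freya: 13:35-19:30.
Erik ∩ Ana ∩ Ben ∩ Freya ∩ Bianca: 14:10-19:30.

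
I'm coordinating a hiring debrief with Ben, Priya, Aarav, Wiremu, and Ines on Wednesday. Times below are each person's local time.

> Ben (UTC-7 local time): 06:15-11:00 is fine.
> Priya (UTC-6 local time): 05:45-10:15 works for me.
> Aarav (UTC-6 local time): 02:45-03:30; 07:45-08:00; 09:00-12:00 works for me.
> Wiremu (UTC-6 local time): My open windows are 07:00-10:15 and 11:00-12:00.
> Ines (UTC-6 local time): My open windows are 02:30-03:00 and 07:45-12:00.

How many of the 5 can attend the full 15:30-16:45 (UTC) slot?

3

Ben in UTC: 13:15-18:00 (add 7h to convert from UTC-7).
Priya in UTC: 11:45-16:15 (add 6h to convert from UTC-6).
Aarav in UTC: 08:45-09:30, 13:45-14:00, 15:00-18:00 (add 6h to convert from UTC-6).
Wiremu in UTC: 13:00-16:15, 17:00-18:00 (add 6h to convert from UTC-6).
Ines in UTC: 08:30-09:00, 13:45-18:00 (add 6h to convert from UTC-6).
Ben, Aarav, and Ines can make the full 15:30-16:45 slot — that's 3.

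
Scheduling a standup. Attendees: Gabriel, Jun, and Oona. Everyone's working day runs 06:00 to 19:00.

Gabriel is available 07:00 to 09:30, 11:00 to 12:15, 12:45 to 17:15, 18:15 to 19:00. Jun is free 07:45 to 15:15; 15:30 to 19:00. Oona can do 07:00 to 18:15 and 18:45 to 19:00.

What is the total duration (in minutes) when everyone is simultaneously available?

Gabriel ∩ Jun: 07:45-09:30, 11:00-12:15, 12:45-15:15, 15:30-17:15, 18:15-19:00.
Gabriel ∩ Jun ∩ Oona: 07:45-09:30, 11:00-12:15, 12:45-15:15, 15:30-17:15, 18:45-19:00.
So the common availability across everyone is 07:45-09:30, 11:00-12:15, 12:45-15:15, 15:30-17:15, 18:45-19:00.
Summing the common windows: 105 + 75 + 150 + 105 + 15 = 450 minutes.

450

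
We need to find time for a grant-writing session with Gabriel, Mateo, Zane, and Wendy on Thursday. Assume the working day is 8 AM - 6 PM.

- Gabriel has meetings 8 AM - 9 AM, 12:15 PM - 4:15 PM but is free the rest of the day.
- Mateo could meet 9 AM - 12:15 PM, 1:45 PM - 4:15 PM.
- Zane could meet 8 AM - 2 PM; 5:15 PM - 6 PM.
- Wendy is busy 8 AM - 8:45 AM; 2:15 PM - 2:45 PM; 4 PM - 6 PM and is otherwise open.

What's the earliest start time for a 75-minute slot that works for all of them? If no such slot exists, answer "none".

09:00

Gabriel free: 09:00-12:15, 16:15-18:00 (invert busy blocks within the working day).
Mateo free: 09:00-12:15, 13:45-16:15.
Zane free: 08:00-14:00, 17:15-18:00.
Wendy free: 08:45-14:15, 14:45-16:00 (invert busy blocks within the working day).
Gabriel ∩ Mateo: 09:00-12:15.
Gabriel ∩ Mateo ∩ Zane: 09:00-12:15.
Gabriel ∩ Mateo ∩ Zane ∩ Wendy: 09:00-12:15.
The first common window of at least 75 minutes is 09:00-12:15, so the earliest start is 09:00.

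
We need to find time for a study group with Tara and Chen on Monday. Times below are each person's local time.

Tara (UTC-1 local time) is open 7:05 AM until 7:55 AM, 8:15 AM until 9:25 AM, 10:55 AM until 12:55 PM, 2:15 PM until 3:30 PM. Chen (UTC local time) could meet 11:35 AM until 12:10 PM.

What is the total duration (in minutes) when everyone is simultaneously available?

15

Tara in UTC: 08:05-08:55, 09:15-10:25, 11:55-13:55, 15:15-16:30 (add 1h to convert from UTC-1).
Chen in UTC: 11:35-12:10.
Tara ∩ Chen: 11:55-12:10.
That's a single block of 15 minutes.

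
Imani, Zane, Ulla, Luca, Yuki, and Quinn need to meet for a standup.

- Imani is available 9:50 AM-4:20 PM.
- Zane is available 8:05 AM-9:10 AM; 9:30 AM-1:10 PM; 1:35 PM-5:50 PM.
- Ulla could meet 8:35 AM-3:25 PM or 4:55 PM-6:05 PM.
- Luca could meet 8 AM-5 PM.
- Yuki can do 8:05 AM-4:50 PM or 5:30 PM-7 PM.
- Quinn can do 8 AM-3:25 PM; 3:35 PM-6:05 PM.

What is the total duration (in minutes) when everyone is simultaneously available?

310

Imani ∩ Zane: 09:50-13:10, 13:35-16:20.
Imani ∩ Zane ∩ Ulla: 09:50-13:10, 13:35-15:25.
Imani ∩ Zane ∩ Ulla ∩ Luca: 09:50-13:10, 13:35-15:25.
Imani ∩ Zane ∩ Ulla ∩ Luca ∩ Yuki: 09:50-13:10, 13:35-15:25.
Imani ∩ Zane ∩ Ulla ∩ Luca ∩ Yuki ∩ Quinn: 09:50-13:10, 13:35-15:25.
Summing the common windows: 200 + 110 = 310 minutes.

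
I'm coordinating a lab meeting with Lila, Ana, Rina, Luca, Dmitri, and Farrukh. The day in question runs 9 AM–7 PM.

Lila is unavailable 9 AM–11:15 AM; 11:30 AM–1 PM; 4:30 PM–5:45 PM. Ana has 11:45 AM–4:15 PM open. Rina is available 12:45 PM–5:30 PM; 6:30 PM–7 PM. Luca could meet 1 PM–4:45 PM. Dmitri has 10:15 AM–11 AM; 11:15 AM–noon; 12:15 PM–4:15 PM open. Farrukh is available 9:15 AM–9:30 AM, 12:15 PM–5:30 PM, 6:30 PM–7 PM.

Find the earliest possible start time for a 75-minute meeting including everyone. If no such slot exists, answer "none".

Lila free: 11:15-11:30, 13:00-16:30, 17:45-19:00 (invert busy blocks within the working day).
Ana free: 11:45-16:15.
Rina free: 12:45-17:30, 18:30-19:00.
Luca free: 13:00-16:45.
Dmitri free: 10:15-11:00, 11:15-12:00, 12:15-16:15.
Farrukh free: 09:15-09:30, 12:15-17:30, 18:30-19:00.
Lila ∩ Ana: 13:00-16:15.
Lila ∩ Ana ∩ Rina: 13:00-16:15.
Lila ∩ Ana ∩ Rina ∩ Luca: 13:00-16:15.
Lila ∩ Ana ∩ Rina ∩ Luca ∩ Dmitri: 13:00-16:15.
Lila ∩ Ana ∩ Rina ∩ Luca ∩ Dmitri ∩ Farrukh: 13:00-16:15.
The first common window of at least 75 minutes is 13:00-16:15, so the earliest start is 13:00.

13:00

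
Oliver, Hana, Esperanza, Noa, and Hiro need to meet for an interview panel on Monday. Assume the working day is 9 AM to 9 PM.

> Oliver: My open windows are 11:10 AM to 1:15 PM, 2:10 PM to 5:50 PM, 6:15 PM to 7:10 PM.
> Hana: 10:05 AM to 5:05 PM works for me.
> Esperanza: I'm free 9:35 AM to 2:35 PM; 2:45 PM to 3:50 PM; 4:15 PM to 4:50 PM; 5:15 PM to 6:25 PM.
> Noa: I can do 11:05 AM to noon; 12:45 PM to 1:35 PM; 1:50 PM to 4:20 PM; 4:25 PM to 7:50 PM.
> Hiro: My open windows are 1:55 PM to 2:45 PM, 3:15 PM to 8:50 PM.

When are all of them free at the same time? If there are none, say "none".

14:10-14:35, 15:15-15:50, 16:15-16:20, 16:25-16:50

Oliver ∩ Hana: 11:10-13:15, 14:10-17:05.
Oliver ∩ Hana ∩ Esperanza: 11:10-13:15, 14:10-14:35, 14:45-15:50, 16:15-16:50.
Oliver ∩ Hana ∩ Esperanza ∩ Noa: 11:10-12:00, 12:45-13:15, 14:10-14:35, 14:45-15:50, 16:15-16:20, 16:25-16:50.
Oliver ∩ Hana ∩ Esperanza ∩ Noa ∩ Hiro: 14:10-14:35, 15:15-15:50, 16:15-16:20, 16:25-16:50.
So the common availability across everyone is 14:10-14:35, 15:15-15:50, 16:15-16:20, 16:25-16:50.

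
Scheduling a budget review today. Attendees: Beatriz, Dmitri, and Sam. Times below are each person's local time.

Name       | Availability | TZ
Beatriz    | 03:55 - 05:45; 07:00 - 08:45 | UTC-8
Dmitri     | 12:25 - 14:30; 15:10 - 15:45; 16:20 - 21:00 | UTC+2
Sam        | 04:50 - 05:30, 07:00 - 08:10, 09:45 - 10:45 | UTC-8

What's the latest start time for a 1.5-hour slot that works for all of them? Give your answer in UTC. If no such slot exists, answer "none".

Beatriz in UTC: 11:55-13:45, 15:00-16:45 (add 8h to convert from UTC-8).
Dmitri in UTC: 10:25-12:30, 13:10-13:45, 14:20-19:00 (subtract 2h to convert from UTC+2).
Sam in UTC: 12:50-13:30, 15:00-16:10, 17:45-18:45 (add 8h to convert from UTC-8).
Beatriz ∩ Dmitri: 11:55-12:30, 13:10-13:45, 15:00-16:45.
Beatriz ∩ Dmitri ∩ Sam: 13:10-13:30, 15:00-16:10.
Those are the intersection windows.
No common window is at least 90 minutes long.

none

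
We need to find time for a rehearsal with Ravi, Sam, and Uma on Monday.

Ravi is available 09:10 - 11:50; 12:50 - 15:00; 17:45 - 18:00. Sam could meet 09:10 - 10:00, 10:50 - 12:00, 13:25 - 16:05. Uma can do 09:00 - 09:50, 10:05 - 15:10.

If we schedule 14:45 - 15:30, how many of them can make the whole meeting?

Sam can make the full 14:45-15:30 slot — that's 1.

1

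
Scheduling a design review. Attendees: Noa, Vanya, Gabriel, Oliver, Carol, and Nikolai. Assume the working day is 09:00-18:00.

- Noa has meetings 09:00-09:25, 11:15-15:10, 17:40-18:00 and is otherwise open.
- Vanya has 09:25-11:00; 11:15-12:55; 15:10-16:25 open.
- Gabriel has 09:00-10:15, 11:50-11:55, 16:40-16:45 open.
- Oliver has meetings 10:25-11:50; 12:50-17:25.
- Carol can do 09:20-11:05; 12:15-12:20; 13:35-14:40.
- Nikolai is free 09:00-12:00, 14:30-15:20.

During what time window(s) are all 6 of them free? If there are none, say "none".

Noa free: 09:25-11:15, 15:10-17:40 (invert busy blocks within the working day).
Vanya free: 09:25-11:00, 11:15-12:55, 15:10-16:25.
Gabriel free: 09:00-10:15, 11:50-11:55, 16:40-16:45.
Oliver free: 09:00-10:25, 11:50-12:50, 17:25-18:00 (invert busy blocks within the working day).
Carol free: 09:20-11:05, 12:15-12:20, 13:35-14:40.
Nikolai free: 09:00-12:00, 14:30-15:20.
Noa ∩ Vanya: 09:25-11:00, 15:10-16:25.
Noa ∩ Vanya ∩ Gabriel: 09:25-10:15.
Noa ∩ Vanya ∩ Gabriel ∩ Oliver: 09:25-10:15.
Noa ∩ Vanya ∩ Gabriel ∩ Oliver ∩ Carol: 09:25-10:15.
Noa ∩ Vanya ∩ Gabriel ∩ Oliver ∩ Carol ∩ Nikolai: 09:25-10:15.

09:25-10:15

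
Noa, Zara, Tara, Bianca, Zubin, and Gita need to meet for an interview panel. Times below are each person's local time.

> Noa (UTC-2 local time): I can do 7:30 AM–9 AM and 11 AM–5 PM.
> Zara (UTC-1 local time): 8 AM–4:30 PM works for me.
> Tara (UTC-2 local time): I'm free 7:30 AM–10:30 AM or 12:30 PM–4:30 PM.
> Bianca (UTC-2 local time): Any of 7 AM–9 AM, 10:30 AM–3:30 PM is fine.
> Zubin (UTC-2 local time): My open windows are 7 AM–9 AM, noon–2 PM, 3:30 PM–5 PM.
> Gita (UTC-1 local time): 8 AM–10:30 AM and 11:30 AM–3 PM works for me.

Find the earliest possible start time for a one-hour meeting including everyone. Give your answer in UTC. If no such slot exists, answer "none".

09:30

Noa in UTC: 09:30-11:00, 13:00-19:00 (add 2h to convert from UTC-2).
Zara in UTC: 09:00-17:30 (add 1h to convert from UTC-1).
Tara in UTC: 09:30-12:30, 14:30-18:30 (add 2h to convert from UTC-2).
Bianca in UTC: 09:00-11:00, 12:30-17:30 (add 2h to convert from UTC-2).
Zubin in UTC: 09:00-11:00, 14:00-16:00, 17:30-19:00 (add 2h to convert from UTC-2).
Gita in UTC: 09:00-11:30, 12:30-16:00 (add 1h to convert from UTC-1).
Noa ∩ Zara: 09:30-11:00, 13:00-17:30.
Noa ∩ Zara ∩ Tara: 09:30-11:00, 14:30-17:30.
Noa ∩ Zara ∩ Tara ∩ Bianca: 09:30-11:00, 14:30-17:30.
Noa ∩ Zara ∩ Tara ∩ Bianca ∩ Zubin: 09:30-11:00, 14:30-16:00.
Noa ∩ Zara ∩ Tara ∩ Bianca ∩ Zubin ∩ Gita: 09:30-11:00, 14:30-16:00.
The first common window of at least 60 minutes is 09:30-11:00, so the earliest start is 09:30.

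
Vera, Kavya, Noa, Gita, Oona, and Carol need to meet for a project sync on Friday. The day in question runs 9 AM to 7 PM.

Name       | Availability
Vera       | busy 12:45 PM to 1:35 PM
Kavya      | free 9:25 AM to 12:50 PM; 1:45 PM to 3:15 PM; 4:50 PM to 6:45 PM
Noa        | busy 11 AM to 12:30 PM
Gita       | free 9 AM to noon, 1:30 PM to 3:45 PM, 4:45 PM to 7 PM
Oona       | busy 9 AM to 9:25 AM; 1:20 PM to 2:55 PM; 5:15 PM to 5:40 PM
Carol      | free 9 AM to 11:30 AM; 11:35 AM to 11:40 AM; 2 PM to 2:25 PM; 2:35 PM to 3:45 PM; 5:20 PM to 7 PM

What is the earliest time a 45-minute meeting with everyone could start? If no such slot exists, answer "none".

09:25

Vera free: 09:00-12:45, 13:35-19:00 (invert busy blocks within the working day).
Kavya free: 09:25-12:50, 13:45-15:15, 16:50-18:45.
Noa free: 09:00-11:00, 12:30-19:00 (invert busy blocks within the working day).
Gita free: 09:00-12:00, 13:30-15:45, 16:45-19:00.
Oona free: 09:25-13:20, 14:55-17:15, 17:40-19:00 (invert busy blocks within the working day).
Carol free: 09:00-11:30, 11:35-11:40, 14:00-14:25, 14:35-15:45, 17:20-19:00.
Vera ∩ Kavya: 09:25-12:45, 13:45-15:15, 16:50-18:45.
Vera ∩ Kavya ∩ Noa: 09:25-11:00, 12:30-12:45, 13:45-15:15, 16:50-18:45.
Vera ∩ Kavya ∩ Noa ∩ Gita: 09:25-11:00, 13:45-15:15, 16:50-18:45.
Vera ∩ Kavya ∩ Noa ∩ Gita ∩ Oona: 09:25-11:00, 14:55-15:15, 16:50-17:15, 17:40-18:45.
Vera ∩ Kavya ∩ Noa ∩ Gita ∩ Oona ∩ Carol: 09:25-11:00, 14:55-15:15, 17:40-18:45.
The first common window of at least 45 minutes is 09:25-11:00, so the earliest start is 09:25.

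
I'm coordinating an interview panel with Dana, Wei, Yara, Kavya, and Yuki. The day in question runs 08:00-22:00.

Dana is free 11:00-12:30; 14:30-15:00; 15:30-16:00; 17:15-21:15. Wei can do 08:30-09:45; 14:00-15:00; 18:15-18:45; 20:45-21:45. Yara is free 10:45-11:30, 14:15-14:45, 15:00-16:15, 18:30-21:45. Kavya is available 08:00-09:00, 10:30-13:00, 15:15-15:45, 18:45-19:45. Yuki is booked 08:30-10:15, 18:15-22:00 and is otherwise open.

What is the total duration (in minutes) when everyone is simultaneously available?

Dana free: 11:00-12:30, 14:30-15:00, 15:30-16:00, 17:15-21:15.
Wei free: 08:30-09:45, 14:00-15:00, 18:15-18:45, 20:45-21:45.
Yara free: 10:45-11:30, 14:15-14:45, 15:00-16:15, 18:30-21:45.
Kavya free: 08:00-09:00, 10:30-13:00, 15:15-15:45, 18:45-19:45.
Yuki free: 08:00-08:30, 10:15-18:15 (invert busy blocks within the working day).
Dana ∩ Wei: 14:30-15:00, 18:15-18:45, 20:45-21:15.
Dana ∩ Wei ∩ Yara: 14:30-14:45, 18:30-18:45, 20:45-21:15.
Dana ∩ Wei ∩ Yara ∩ Kavya: ∅.
Dana ∩ Wei ∩ Yara ∩ Kavya ∩ Yuki: ∅.
There is no time when everyone is free.
There is no common window, so the total is 0 minutes.

0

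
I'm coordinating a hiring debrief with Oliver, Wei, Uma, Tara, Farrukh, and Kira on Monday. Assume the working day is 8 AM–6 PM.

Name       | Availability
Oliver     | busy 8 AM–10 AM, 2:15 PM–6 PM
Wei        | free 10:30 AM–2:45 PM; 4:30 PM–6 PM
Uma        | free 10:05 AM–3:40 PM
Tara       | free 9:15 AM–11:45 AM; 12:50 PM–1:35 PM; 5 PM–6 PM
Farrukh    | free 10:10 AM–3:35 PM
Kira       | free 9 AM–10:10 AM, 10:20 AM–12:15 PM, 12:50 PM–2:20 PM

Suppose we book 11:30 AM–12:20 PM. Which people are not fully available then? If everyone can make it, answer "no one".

Oliver free: 10:00-14:15 (invert busy blocks within the working day).
Wei free: 10:30-14:45, 16:30-18:00.
Uma free: 10:05-15:40.
Tara free: 09:15-11:45, 12:50-13:35, 17:00-18:00.
Farrukh free: 10:10-15:35.
Kira free: 09:00-10:10, 10:20-12:15, 12:50-14:20.
Oliver: free for 11:30-12:20. Wei: free for 11:30-12:20. Uma: free for 11:30-12:20. Tara: not fully free for 11:30-12:20. Farrukh: free for 11:30-12:20. Kira: not fully free for 11:30-12:20.

Kira, Tara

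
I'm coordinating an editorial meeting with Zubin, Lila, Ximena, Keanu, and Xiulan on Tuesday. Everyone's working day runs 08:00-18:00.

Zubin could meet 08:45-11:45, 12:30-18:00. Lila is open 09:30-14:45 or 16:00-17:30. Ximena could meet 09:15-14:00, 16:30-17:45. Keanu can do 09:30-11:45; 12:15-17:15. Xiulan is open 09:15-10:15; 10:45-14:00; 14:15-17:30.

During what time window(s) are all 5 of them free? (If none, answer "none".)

09:30-10:15, 10:45-11:45, 12:30-14:00, 16:30-17:15

Zubin ∩ Lila: 09:30-11:45, 12:30-14:45, 16:00-17:30.
Zubin ∩ Lila ∩ Ximena: 09:30-11:45, 12:30-14:00, 16:30-17:30.
Zubin ∩ Lila ∩ Ximena ∩ Keanu: 09:30-11:45, 12:30-14:00, 16:30-17:15.
Zubin ∩ Lila ∩ Ximena ∩ Keanu ∩ Xiulan: 09:30-10:15, 10:45-11:45, 12:30-14:00, 16:30-17:15.
So the common availability across everyone is 09:30-10:15, 10:45-11:45, 12:30-14:00, 16:30-17:15.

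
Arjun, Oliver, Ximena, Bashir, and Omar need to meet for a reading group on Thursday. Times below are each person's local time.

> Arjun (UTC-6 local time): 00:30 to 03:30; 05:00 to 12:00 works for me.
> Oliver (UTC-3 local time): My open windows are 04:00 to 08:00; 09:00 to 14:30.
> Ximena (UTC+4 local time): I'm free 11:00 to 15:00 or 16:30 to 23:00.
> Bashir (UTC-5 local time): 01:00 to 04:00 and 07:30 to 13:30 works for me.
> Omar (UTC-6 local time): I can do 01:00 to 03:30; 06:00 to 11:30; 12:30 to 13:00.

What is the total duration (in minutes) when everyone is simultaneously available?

Arjun in UTC: 06:30-09:30, 11:00-18:00 (add 6h to convert from UTC-6).
Oliver in UTC: 07:00-11:00, 12:00-17:30 (add 3h to convert from UTC-3).
Ximena in UTC: 07:00-11:00, 12:30-19:00 (subtract 4h to convert from UTC+4).
Bashir in UTC: 06:00-09:00, 12:30-18:30 (add 5h to convert from UTC-5).
Omar in UTC: 07:00-09:30, 12:00-17:30, 18:30-19:00 (add 6h to convert from UTC-6).
Arjun ∩ Oliver: 07:00-09:30, 12:00-17:30.
Arjun ∩ Oliver ∩ Ximena: 07:00-09:30, 12:30-17:30.
Arjun ∩ Oliver ∩ Ximena ∩ Bashir: 07:00-09:00, 12:30-17:30.
Arjun ∩ Oliver ∩ Ximena ∩ Bashir ∩ Omar: 07:00-09:00, 12:30-17:30.
Summing the common windows: 120 + 300 = 420 minutes.

420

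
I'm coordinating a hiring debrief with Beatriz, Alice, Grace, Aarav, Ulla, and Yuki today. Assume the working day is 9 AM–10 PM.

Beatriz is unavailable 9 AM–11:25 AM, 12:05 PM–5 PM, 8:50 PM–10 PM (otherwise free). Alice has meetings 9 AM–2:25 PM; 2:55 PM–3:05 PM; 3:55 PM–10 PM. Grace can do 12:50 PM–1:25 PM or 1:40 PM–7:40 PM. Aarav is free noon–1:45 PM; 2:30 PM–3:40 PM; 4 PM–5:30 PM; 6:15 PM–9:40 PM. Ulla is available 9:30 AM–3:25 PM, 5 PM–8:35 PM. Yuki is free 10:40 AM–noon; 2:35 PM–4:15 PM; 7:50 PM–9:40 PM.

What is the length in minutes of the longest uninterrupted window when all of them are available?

Beatriz free: 11:25-12:05, 17:00-20:50 (invert busy blocks within the working day).
Alice free: 14:25-14:55, 15:05-15:55 (invert busy blocks within the working day).
Grace free: 12:50-13:25, 13:40-19:40.
Aarav free: 12:00-13:45, 14:30-15:40, 16:00-17:30, 18:15-21:40.
Ulla free: 09:30-15:25, 17:00-20:35.
Yuki free: 10:40-12:00, 14:35-16:15, 19:50-21:40.
Beatriz ∩ Alice: ∅.
Beatriz ∩ Alice ∩ Grace: ∅.
Beatriz ∩ Alice ∩ Grace ∩ Aarav: ∅.
Beatriz ∩ Alice ∩ Grace ∩ Aarav ∩ Ulla: ∅.
Beatriz ∩ Alice ∩ Grace ∩ Aarav ∩ Ulla ∩ Yuki: ∅.
There is no time when everyone is free.
No common window exists, so the longest block is 0 minutes.

0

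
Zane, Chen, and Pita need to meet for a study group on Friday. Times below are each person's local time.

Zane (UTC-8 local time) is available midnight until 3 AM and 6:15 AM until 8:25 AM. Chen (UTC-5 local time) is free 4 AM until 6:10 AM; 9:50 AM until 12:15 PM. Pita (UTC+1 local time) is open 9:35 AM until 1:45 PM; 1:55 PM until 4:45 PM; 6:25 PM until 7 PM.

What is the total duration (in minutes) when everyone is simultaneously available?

Zane in UTC: 08:00-11:00, 14:15-16:25 (add 8h to convert from UTC-8).
Chen in UTC: 09:00-11:10, 14:50-17:15 (add 5h to convert from UTC-5).
Pita in UTC: 08:35-12:45, 12:55-15:45, 17:25-18:00 (subtract 1h to convert from UTC+1).
Zane ∩ Chen: 09:00-11:00, 14:50-16:25.
Zane ∩ Chen ∩ Pita: 09:00-11:00, 14:50-15:45.
So the common availability across everyone is 09:00-11:00, 14:50-15:45.
Summing the common windows: 120 + 55 = 175 minutes.

175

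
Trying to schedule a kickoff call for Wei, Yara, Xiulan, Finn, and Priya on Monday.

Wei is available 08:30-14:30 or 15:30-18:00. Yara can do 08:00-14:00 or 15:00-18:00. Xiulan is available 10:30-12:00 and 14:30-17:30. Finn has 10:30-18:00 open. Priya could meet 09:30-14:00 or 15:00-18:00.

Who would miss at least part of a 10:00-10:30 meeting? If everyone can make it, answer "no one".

Wei: free for 10:00-10:30. Yara: free for 10:00-10:30. Xiulan: not fully free for 10:00-10:30. Finn: not fully free for 10:00-10:30. Priya: free for 10:00-10:30.

Finn, Xiulan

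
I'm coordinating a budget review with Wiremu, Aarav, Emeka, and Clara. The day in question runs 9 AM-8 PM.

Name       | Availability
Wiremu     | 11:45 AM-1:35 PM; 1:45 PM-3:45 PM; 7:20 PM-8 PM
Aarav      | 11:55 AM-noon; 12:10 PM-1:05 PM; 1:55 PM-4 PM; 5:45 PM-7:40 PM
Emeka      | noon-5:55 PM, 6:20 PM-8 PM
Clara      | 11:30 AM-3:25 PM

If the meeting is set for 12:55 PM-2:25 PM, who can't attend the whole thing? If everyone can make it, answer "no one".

Aarav, Wiremu

Wiremu: not fully free for 12:55-14:25. Aarav: not fully free for 12:55-14:25. Emeka: free for 12:55-14:25. Clara: free for 12:55-14:25.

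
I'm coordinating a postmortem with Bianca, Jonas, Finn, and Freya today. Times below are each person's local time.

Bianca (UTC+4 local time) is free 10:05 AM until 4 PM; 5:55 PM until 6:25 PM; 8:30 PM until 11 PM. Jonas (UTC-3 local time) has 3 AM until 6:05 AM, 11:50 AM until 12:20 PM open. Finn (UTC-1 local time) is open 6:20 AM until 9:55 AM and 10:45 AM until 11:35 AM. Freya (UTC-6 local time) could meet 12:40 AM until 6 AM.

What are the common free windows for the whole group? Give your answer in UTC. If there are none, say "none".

07:20-09:05

Bianca in UTC: 06:05-12:00, 13:55-14:25, 16:30-19:00 (subtract 4h to convert from UTC+4).
Jonas in UTC: 06:00-09:05, 14:50-15:20 (add 3h to convert from UTC-3).
Finn in UTC: 07:20-10:55, 11:45-12:35 (add 1h to convert from UTC-1).
Freya in UTC: 06:40-12:00 (add 6h to convert from UTC-6).
Bianca ∩ Jonas: 06:05-09:05.
Bianca ∩ Jonas ∩ Finn: 07:20-09:05.
Bianca ∩ Jonas ∩ Finn ∩ Freya: 07:20-09:05.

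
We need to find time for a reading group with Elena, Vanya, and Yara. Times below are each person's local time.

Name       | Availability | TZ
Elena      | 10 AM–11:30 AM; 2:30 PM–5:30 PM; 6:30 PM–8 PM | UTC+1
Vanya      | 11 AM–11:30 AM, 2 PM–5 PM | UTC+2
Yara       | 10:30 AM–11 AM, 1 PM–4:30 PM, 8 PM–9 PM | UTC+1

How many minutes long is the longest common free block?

Elena in UTC: 09:00-10:30, 13:30-16:30, 17:30-19:00 (subtract 1h to convert from UTC+1).
Vanya in UTC: 09:00-09:30, 12:00-15:00 (subtract 2h to convert from UTC+2).
Yara in UTC: 09:30-10:00, 12:00-15:30, 19:00-20:00 (subtract 1h to convert from UTC+1).
Elena ∩ Vanya: 09:00-09:30, 13:30-15:00.
Elena ∩ Vanya ∩ Yara: 13:30-15:00.
So the common availability across everyone is 13:30-15:00.
The longest is 13:30-15:00 at 90 minutes.

90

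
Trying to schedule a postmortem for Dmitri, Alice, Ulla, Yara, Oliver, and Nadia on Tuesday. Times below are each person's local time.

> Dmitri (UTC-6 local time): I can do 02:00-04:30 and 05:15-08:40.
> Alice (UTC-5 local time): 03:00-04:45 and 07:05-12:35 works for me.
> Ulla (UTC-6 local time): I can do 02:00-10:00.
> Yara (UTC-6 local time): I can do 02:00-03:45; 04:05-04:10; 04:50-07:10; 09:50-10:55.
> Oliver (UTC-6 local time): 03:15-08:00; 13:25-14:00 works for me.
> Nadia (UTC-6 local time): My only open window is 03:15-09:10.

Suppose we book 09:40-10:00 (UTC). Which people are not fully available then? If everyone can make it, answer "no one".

Alice, Yara

Dmitri in UTC: 08:00-10:30, 11:15-14:40 (add 6h to convert from UTC-6).
Alice in UTC: 08:00-09:45, 12:05-17:35 (add 5h to convert from UTC-5).
Ulla in UTC: 08:00-16:00 (add 6h to convert from UTC-6).
Yara in UTC: 08:00-09:45, 10:05-10:10, 10:50-13:10, 15:50-16:55 (add 6h to convert from UTC-6).
Oliver in UTC: 09:15-14:00, 19:25-20:00 (add 6h to convert from UTC-6).
Nadia in UTC: 09:15-15:10 (add 6h to convert from UTC-6).
Dmitri: free for 09:40-10:00. Alice: not fully free for 09:40-10:00. Ulla: free for 09:40-10:00. Yara: not fully free for 09:40-10:00. Oliver: free for 09:40-10:00. Nadia: free for 09:40-10:00.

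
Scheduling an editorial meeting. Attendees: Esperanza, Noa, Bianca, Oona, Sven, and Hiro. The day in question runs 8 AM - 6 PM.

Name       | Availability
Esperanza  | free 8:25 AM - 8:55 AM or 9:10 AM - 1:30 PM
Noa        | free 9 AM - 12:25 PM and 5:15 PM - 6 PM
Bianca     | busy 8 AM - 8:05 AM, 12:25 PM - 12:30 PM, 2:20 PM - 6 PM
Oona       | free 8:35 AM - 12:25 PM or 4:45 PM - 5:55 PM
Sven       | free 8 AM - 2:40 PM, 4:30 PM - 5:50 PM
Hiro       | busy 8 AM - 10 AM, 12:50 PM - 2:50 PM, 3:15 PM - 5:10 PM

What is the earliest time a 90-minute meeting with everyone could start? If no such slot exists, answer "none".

10:00

Esperanza free: 08:25-08:55, 09:10-13:30.
Noa free: 09:00-12:25, 17:15-18:00.
Bianca free: 08:05-12:25, 12:30-14:20 (invert busy blocks within the working day).
Oona free: 08:35-12:25, 16:45-17:55.
Sven free: 08:00-14:40, 16:30-17:50.
Hiro free: 10:00-12:50, 14:50-15:15, 17:10-18:00 (invert busy blocks within the working day).
Esperanza ∩ Noa: 09:10-12:25.
Esperanza ∩ Noa ∩ Bianca: 09:10-12:25.
Esperanza ∩ Noa ∩ Bianca ∩ Oona: 09:10-12:25.
Esperanza ∩ Noa ∩ Bianca ∩ Oona ∩ Sven: 09:10-12:25.
Esperanza ∩ Noa ∩ Bianca ∩ Oona ∩ Sven ∩ Hiro: 10:00-12:25.
The first common window of at least 90 minutes is 10:00-12:25, so the earliest start is 10:00.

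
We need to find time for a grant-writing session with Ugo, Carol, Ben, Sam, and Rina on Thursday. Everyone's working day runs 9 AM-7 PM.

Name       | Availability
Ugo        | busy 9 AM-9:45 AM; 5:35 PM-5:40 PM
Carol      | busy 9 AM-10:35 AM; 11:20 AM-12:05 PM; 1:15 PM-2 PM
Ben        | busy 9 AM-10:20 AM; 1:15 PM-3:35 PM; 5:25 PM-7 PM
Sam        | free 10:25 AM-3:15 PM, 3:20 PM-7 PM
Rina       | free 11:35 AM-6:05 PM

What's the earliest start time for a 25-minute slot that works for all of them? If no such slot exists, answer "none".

Ugo free: 09:45-17:35, 17:40-19:00 (invert busy blocks within the working day).
Carol free: 10:35-11:20, 12:05-13:15, 14:00-19:00 (invert busy blocks within the working day).
Ben free: 10:20-13:15, 15:35-17:25 (invert busy blocks within the working day).
Sam free: 10:25-15:15, 15:20-19:00.
Rina free: 11:35-18:05.
Ugo ∩ Carol: 10:35-11:20, 12:05-13:15, 14:00-17:35, 17:40-19:00.
Ugo ∩ Carol ∩ Ben: 10:35-11:20, 12:05-13:15, 15:35-17:25.
Ugo ∩ Carol ∩ Ben ∩ Sam: 10:35-11:20, 12:05-13:15, 15:35-17:25.
Ugo ∩ Carol ∩ Ben ∩ Sam ∩ Rina: 12:05-13:15, 15:35-17:25.
The first common window of at least 25 minutes is 12:05-13:15, so the earliest start is 12:05.

12:05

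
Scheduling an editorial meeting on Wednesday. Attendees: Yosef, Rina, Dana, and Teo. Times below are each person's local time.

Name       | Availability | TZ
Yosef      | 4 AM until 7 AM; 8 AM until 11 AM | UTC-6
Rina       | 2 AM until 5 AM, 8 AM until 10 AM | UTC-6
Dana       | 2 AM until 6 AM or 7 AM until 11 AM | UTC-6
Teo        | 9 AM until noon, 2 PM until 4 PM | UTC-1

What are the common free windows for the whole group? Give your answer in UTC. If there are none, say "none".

Yosef in UTC: 10:00-13:00, 14:00-17:00 (add 6h to convert from UTC-6).
Rina in UTC: 08:00-11:00, 14:00-16:00 (add 6h to convert from UTC-6).
Dana in UTC: 08:00-12:00, 13:00-17:00 (add 6h to convert from UTC-6).
Teo in UTC: 10:00-13:00, 15:00-17:00 (add 1h to convert from UTC-1).
Yosef ∩ Rina: 10:00-11:00, 14:00-16:00.
Yosef ∩ Rina ∩ Dana: 10:00-11:00, 14:00-16:00.
Yosef ∩ Rina ∩ Dana ∩ Teo: 10:00-11:00, 15:00-16:00.

10:00-11:00, 15:00-16:00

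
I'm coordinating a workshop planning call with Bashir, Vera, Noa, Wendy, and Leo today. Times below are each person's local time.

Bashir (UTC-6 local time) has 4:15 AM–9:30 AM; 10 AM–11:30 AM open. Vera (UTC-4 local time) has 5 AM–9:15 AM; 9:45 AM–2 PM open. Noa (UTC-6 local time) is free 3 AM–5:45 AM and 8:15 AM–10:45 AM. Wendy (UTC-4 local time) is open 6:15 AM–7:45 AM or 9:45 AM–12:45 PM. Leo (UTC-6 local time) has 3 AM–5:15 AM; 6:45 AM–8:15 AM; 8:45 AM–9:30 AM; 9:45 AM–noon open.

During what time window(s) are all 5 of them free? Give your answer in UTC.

Bashir in UTC: 10:15-15:30, 16:00-17:30 (add 6h to convert from UTC-6).
Vera in UTC: 09:00-13:15, 13:45-18:00 (add 4h to convert from UTC-4).
Noa in UTC: 09:00-11:45, 14:15-16:45 (add 6h to convert from UTC-6).
Wendy in UTC: 10:15-11:45, 13:45-16:45 (add 4h to convert from UTC-4).
Leo in UTC: 09:00-11:15, 12:45-14:15, 14:45-15:30, 15:45-18:00 (add 6h to convert from UTC-6).
Bashir ∩ Vera: 10:15-13:15, 13:45-15:30, 16:00-17:30.
Bashir ∩ Vera ∩ Noa: 10:15-11:45, 14:15-15:30, 16:00-16:45.
Bashir ∩ Vera ∩ Noa ∩ Wendy: 10:15-11:45, 14:15-15:30, 16:00-16:45.
Bashir ∩ Vera ∩ Noa ∩ Wendy ∩ Leo: 10:15-11:15, 14:45-15:30, 16:00-16:45.

10:15-11:15, 14:45-15:30, 16:00-16:45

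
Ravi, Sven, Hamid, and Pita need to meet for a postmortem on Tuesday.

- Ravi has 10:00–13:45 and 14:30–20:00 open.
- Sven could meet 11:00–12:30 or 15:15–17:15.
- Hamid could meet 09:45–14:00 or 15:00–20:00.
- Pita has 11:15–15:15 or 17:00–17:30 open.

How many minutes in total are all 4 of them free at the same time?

90

Ravi ∩ Sven: 11:00-12:30, 15:15-17:15.
Ravi ∩ Sven ∩ Hamid: 11:00-12:30, 15:15-17:15.
Ravi ∩ Sven ∩ Hamid ∩ Pita: 11:15-12:30, 17:00-17:15.
Summing the common windows: 75 + 15 = 90 minutes.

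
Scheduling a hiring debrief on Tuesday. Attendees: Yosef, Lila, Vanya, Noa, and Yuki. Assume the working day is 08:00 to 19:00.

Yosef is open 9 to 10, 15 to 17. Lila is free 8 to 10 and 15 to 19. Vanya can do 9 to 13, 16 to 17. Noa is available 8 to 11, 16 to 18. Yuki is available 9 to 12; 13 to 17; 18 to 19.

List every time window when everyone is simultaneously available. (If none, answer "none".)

Yosef ∩ Lila: 09:00-10:00, 15:00-17:00.
Yosef ∩ Lila ∩ Vanya: 09:00-10:00, 16:00-17:00.
Yosef ∩ Lila ∩ Vanya ∩ Noa: 09:00-10:00, 16:00-17:00.
Yosef ∩ Lila ∩ Vanya ∩ Noa ∩ Yuki: 09:00-10:00, 16:00-17:00.
Those are the intersection windows.

09:00-10:00, 16:00-17:00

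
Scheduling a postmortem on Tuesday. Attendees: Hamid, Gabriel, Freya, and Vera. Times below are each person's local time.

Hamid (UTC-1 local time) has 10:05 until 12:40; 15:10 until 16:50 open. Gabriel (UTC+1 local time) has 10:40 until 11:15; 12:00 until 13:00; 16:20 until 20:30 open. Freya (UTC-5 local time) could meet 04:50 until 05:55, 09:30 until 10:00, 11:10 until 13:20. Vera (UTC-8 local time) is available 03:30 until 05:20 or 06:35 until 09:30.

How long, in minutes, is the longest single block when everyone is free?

80

Hamid in UTC: 11:05-13:40, 16:10-17:50 (add 1h to convert from UTC-1).
Gabriel in UTC: 09:40-10:15, 11:00-12:00, 15:20-19:30 (subtract 1h to convert from UTC+1).
Freya in UTC: 09:50-10:55, 14:30-15:00, 16:10-18:20 (add 5h to convert from UTC-5).
Vera in UTC: 11:30-13:20, 14:35-17:30 (add 8h to convert from UTC-8).
Hamid ∩ Gabriel: 11:05-12:00, 16:10-17:50.
Hamid ∩ Gabriel ∩ Freya: 16:10-17:50.
Hamid ∩ Gabriel ∩ Freya ∩ Vera: 16:10-17:30.
The longest is 16:10-17:30 at 80 minutes.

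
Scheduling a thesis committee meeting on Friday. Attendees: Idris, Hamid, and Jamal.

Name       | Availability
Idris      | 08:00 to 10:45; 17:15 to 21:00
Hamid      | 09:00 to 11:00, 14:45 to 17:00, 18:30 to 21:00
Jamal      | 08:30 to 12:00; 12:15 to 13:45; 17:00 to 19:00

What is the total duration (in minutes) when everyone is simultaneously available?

Idris ∩ Hamid: 09:00-10:45, 18:30-21:00.
Idris ∩ Hamid ∩ Jamal: 09:00-10:45, 18:30-19:00.
Summing the common windows: 105 + 30 = 135 minutes.

135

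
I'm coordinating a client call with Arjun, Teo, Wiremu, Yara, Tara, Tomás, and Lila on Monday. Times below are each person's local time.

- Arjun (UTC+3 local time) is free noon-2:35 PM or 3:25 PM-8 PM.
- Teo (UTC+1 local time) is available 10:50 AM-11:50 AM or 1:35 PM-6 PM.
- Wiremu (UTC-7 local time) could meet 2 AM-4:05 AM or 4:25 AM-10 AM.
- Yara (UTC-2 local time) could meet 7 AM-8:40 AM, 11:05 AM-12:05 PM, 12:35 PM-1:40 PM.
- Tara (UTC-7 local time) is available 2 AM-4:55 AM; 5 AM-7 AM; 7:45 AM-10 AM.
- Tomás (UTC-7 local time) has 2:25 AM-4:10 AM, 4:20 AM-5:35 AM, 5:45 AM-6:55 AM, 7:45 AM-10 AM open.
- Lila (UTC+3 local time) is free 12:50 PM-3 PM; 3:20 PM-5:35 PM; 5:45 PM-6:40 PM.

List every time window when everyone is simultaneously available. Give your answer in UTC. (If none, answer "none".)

09:50-10:40, 13:05-13:55, 14:45-15:40

Arjun in UTC: 09:00-11:35, 12:25-17:00 (subtract 3h to convert from UTC+3).
Teo in UTC: 09:50-10:50, 12:35-17:00 (subtract 1h to convert from UTC+1).
Wiremu in UTC: 09:00-11:05, 11:25-17:00 (add 7h to convert from UTC-7).
Yara in UTC: 09:00-10:40, 13:05-14:05, 14:35-15:40 (add 2h to convert from UTC-2).
Tara in UTC: 09:00-11:55, 12:00-14:00, 14:45-17:00 (add 7h to convert from UTC-7).
Tomás in UTC: 09:25-11:10, 11:20-12:35, 12:45-13:55, 14:45-17:00 (add 7h to convert from UTC-7).
Lila in UTC: 09:50-12:00, 12:20-14:35, 14:45-15:40 (subtract 3h to convert from UTC+3).
Arjun ∩ Teo: 09:50-10:50, 12:35-17:00.
Arjun ∩ Teo ∩ Wiremu: 09:50-10:50, 12:35-17:00.
Arjun ∩ Teo ∩ Wiremu ∩ Yara: 09:50-10:40, 13:05-14:05, 14:35-15:40.
Arjun ∩ Teo ∩ Wiremu ∩ Yara ∩ Tara: 09:50-10:40, 13:05-14:00, 14:45-15:40.
Arjun ∩ Teo ∩ Wiremu ∩ Yara ∩ Tara ∩ Tomás: 09:50-10:40, 13:05-13:55, 14:45-15:40.
Arjun ∩ Teo ∩ Wiremu ∩ Yara ∩ Tara ∩ Tomás ∩ Lila: 09:50-10:40, 13:05-13:55, 14:45-15:40.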